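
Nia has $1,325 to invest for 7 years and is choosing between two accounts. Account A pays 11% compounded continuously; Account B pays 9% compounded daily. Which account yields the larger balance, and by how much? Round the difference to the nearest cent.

A: e^(0.11·7) = e^0.77 ≈ 2.159766254, so 1,325 × 2.159766254 ≈ 2,861.6903.
B: (1 + 0.09/365)^2555 ≈ 1.877464773, so 1,325 × 1.877464773 ≈ 2,487.6408.
Difference ≈ 374.0495 in favor of A.

Account A, by $374.05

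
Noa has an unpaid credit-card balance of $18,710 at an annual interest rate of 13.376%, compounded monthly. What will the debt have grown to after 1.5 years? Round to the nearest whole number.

$22,842

Growth factor = (1 + 0.13376/12)^18 ≈ 1.2208288426.
A ≈ 18,710 × 1.2208288426 ≈ 22,841.7076.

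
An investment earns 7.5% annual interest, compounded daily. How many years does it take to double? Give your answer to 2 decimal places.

9.24 years

(1 + 0.000205479)^(365t) = 2.
365t = ln 2 / ln(1 + 0.000205479) ≈ 0.69315/0.000205458 ≈ 3373.6628.
t ≈ 9.2429.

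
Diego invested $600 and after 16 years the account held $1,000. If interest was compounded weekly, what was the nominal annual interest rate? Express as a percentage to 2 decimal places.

3.19%

(1 + r/52)^832 = 1,000/600 = 1.66667.
1 + r/52 = 1.66667^(1/832) ≈ 1.000614, so r/52 ≈ 0.000614162.
r ≈ 52·0.000614162 = 3.19364%.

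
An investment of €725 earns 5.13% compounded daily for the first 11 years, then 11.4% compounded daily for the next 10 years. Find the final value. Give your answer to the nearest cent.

€3,984.85

Phase 1: 725·(1 + 0.0513/365)^4015 ≈ 1,274.6565.
Phase 2: 1,274.6565·(1 + 0.114/365)^3650 ≈ 3,984.8463.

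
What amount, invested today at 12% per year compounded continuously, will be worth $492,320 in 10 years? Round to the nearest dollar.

P = A·e^(−rt) = 492,320·e^(−1.2).
e^(−1.2) ≈ 0.301194211912, so P ≈ 148,283.9344.

$148,284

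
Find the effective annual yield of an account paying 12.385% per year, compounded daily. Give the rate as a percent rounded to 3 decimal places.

13.182%

One year is 365 periods at 0.000339315 each: (1 + 0.000339315)^365 ≈ 1.131822.
EAR = 1.131822 − 1 ≈ 13.18223%.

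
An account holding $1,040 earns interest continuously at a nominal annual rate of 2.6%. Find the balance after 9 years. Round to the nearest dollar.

A = P·e^(rt) = 1,040·e^(0.026·9) = 1,040·e^0.234.
e^0.234 ≈ 1.263644492, so A ≈ 1,314.1903.

$1,314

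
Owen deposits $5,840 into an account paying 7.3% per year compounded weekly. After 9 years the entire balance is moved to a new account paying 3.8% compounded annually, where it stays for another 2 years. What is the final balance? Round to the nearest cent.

After 9 years at 7.3%: 5,840 × 1.9281081089 ≈ 11,260.1514.
Then 2 years at 3.8%: 11,260.1514 × 1.077444 ≈ 12,132.1825.

$12,132.18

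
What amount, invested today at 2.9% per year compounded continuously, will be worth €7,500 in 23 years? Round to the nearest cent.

P = A·e^(−rt) = 7,500·e^(−0.667).
e^(−0.667) ≈ 0.5132460085, so P ≈ 3,849.3451.

€3,849.35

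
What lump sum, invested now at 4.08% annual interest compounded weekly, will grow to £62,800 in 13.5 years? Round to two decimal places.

£36,211.29

Growth factor = (1 + 0.0408/52)^702 ≈ 1.7342655851.
P = 62,800/1.7342655851 ≈ 36,211.2934.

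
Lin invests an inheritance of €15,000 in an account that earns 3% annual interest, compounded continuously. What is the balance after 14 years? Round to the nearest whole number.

€22,829

A = P·e^(rt) = 15,000·e^(0.03·14) = 15,000·e^0.42.
e^0.42 ≈ 1.5219615556, so A ≈ 22,829.4233.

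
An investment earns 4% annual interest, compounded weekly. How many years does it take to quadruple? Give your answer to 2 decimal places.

34.67 years

(1 + 0.000769231)^(52t) = 4.
52t = ln 4 / ln(1 + 0.000769231) ≈ 1.3863/0.000768935 ≈ 1802.8757.
t ≈ 34.6707.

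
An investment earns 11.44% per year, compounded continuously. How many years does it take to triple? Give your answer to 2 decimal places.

e^(0.1144t) = 3, so 0.1144t = ln 3 ≈ 1.0986.
t ≈ 1.0986/0.1144 ≈ 9.6033.

9.60 years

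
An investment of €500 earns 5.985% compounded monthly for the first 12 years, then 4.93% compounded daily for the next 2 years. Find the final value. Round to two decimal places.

After 12 years at 5.985%: 500 × 2.047081094 ≈ 1,023.5405.
Then 2 years at 4.93%: 1,023.5405 × 1.103617413 ≈ 1,129.5972.

€1,129.60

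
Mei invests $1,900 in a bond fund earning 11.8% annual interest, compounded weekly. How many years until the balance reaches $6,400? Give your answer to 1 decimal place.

(1 + 0.00226923)^(52t) = 6,400/1,900 = 3.3684.
52t·ln(1 + 0.00226923) = ln(3.3684); 52t = 1.2144/0.00226666 ≈ 535.7858.
t ≈ 10.3036 years.

10.3 years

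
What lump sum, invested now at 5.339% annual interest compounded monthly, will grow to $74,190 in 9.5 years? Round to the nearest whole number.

$44,726

Periodic rate = 5.339%/12 = 0.00444917; 114 periods.
P = 74,190/(1 + 0.05339/12)^114 ≈ 74,190/1.6587760577 ≈ 44,725.7480.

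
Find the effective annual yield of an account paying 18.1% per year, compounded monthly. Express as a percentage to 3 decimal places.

One year is 12 periods at 0.0150833 each: (1 + 0.0150833)^12 ≈ 1.196797.
EAR = 1.196797 − 1 ≈ 19.67967%.

19.680%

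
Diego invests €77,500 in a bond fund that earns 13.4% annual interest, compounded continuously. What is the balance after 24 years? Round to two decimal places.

€1,931,936.09

A = P·e^(rt) = 77,500·e^(0.134·24) = 77,500·e^3.216.
e^3.216 ≈ 24.92820765887, so A ≈ 1,931,936.0936.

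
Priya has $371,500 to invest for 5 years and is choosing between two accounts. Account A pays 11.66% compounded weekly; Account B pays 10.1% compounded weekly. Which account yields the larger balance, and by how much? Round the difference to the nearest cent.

Account A growth factor: (1 + 0.1166/52)^260 ≈ 1.79023579954; balance ≈ 665,072.5995.
Account B growth factor: (1 + 0.101/52)^260 ≈ 1.65617413005; balance ≈ 615,268.6893.
Account A is larger by 49,803.9102.

Account A, by $49,803.91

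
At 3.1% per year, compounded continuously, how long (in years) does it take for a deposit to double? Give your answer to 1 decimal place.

22.4 years

e^(0.031t) = 2, so 0.031t = ln 2 ≈ 0.69315.
t ≈ 0.69315/0.031 ≈ 22.3596.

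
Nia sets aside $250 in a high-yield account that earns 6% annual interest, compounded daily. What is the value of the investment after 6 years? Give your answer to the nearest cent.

$358.32

Growth factor = (1 + 0.06/365)^2190 ≈ 1.43328701.
A ≈ 250 × 1.43328701 ≈ 358.3218.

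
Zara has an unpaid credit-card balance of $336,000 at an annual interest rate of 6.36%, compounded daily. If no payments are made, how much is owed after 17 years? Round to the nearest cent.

$990,507.04

Growth factor = (1 + 0.0636/365)^6205 ≈ 2.94793761778.
A ≈ 336,000 × 2.94793761778 ≈ 990,507.0396.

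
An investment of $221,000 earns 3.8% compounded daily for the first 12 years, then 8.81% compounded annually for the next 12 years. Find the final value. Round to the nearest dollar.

Phase 1: 221,000·(1 + 0.038/365)^4380 ≈ 348,674.5502.
Phase 2: 348,674.5502·(1 + 0.0881)^12 ≈ 960,386.3370.

$960,386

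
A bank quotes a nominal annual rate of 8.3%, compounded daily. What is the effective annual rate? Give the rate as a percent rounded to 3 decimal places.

8.653%

One year is 365 periods at 0.000227397 each: (1 + 0.000227397)^365 ≈ 1.086532.
EAR = 1.086532 − 1 ≈ 8.65316%.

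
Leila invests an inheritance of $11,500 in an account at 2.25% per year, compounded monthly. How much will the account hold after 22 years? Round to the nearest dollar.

Periodic rate = 2.25%/12 = 0.001875; periods = 12·22 = 264.
A = 11,500·(1 + 0.001875)^264 ≈ 11,500·1.6397380718 ≈ 18,856.9878.

$18,857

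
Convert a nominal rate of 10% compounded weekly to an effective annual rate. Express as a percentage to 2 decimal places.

10.51%

EAR = (1 + 10%/52)^52 − 1 = (1 + 0.00192308)^52 − 1.
(1 + 0.00192308)^52 ≈ 1.105065, so EAR ≈ 10.50648%.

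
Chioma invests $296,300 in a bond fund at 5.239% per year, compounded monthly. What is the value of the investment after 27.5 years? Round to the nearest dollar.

Growth factor = (1 + 0.05239/12)^330 ≈ 4.21053257119.
A ≈ 296,300 × 4.21053257119 ≈ 1,247,580.8008.

$1,247,581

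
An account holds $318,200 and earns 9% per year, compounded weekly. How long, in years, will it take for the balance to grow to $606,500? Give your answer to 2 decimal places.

7.17 years

(1 + 0.00173077)^(52t) = 606,500/318,200 = 1.906.
52t·ln(1 + 0.00173077) = ln(1.906); 52t = 0.64502/0.00172927 ≈ 373.0033.
t ≈ 7.1731 years.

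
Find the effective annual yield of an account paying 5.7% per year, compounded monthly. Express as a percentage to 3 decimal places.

EAR = (1 + 5.7%/12)^12 − 1 = (1 + 0.00475)^12 − 1.
(1 + 0.00475)^12 ≈ 1.058513, so EAR ≈ 5.85130%.

5.851%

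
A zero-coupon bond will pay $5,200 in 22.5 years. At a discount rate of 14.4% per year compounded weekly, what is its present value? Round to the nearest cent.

$204.57

Periodic rate = 14.4%/52 = 0.00276923; 1170 periods.
P = 5,200/(1 + 0.144/52)^1170 ≈ 5,200/25.41964019 ≈ 204.5662.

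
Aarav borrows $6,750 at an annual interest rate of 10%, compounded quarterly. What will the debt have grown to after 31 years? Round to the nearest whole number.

$144,232

Periodic rate = 10%/4 = 0.025; periods = 4·31 = 124.
A = 6,750·(1 + 0.025)^124 ≈ 6,750·21.3677753252 ≈ 144,232.4834.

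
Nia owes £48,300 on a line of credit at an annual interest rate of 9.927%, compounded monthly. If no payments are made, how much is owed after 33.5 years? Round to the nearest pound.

£1,325,171

Growth factor = (1 + 0.0082725)^402 ≈ 27.43624933081.
A ≈ 48,300 × 27.43624933081 ≈ 1,325,170.8427.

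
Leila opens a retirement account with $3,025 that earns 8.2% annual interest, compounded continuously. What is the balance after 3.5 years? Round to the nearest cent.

$4,030.58

A = P·e^(rt) = 3,025·e^(0.082·3.5) = 3,025·e^0.287.
e^0.287 ≈ 1.332424213, so A ≈ 4,030.5832.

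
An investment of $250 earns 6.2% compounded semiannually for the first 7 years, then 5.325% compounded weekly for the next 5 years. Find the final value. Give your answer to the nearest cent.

$500.19

After 7 years at 6.2%: 250 × 1.53327945 ≈ 383.3199.
Then 5 years at 5.325%: 383.3199 × 1.3048835 ≈ 500.1878.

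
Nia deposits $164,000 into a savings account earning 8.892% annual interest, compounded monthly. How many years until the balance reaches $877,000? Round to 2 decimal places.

We need (1 + 0.00741)^(12t) = 5.3476, so 12t = ln 5.3476 / ln 1.00741 ≈ 227.1046.
t ≈ 227.1046/12 = 18.9254 years.

18.93 years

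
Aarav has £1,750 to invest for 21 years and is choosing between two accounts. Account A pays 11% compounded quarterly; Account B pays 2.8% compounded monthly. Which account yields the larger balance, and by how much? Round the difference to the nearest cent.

Account A, by £13,940.29

A: (1 + 0.0275)^84 ≈ 9.7650341413, so 1,750 × 9.7650341413 ≈ 17,088.8097.
B: (1 + 0.028/12)^252 ≈ 1.799151321, so 1,750 × 1.799151321 ≈ 3,148.5148.
Difference ≈ 13,940.2949 in favor of A.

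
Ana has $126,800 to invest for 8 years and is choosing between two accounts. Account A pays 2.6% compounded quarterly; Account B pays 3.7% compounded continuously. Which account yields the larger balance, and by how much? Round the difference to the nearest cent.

A: (1 + 0.0065)^32 ≈ 1.23038473742, so 126,800 × 1.23038473742 ≈ 156,012.7847.
B: e^(0.037·8) = e^0.296 ≈ 1.34447015683, so 126,800 × 1.34447015683 ≈ 170,478.8159.
Difference ≈ 14,466.0312 in favor of B.

Account B, by $14,466.03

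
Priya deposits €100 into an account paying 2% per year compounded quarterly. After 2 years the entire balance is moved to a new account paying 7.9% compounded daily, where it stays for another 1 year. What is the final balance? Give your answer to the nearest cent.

€112.62

Phase 1: 100·(1 + 0.005)^8 ≈ 104.0707.
Phase 2: 104.0707·(1 + 0.079/365)^365 ≈ 112.6248.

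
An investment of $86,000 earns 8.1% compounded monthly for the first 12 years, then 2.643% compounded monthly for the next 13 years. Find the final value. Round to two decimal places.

$319,351.91

Phase 1: 86,000·(1 + 0.00675)^144 ≈ 226,576.2390.
Phase 2: 226,576.2390·(1 + 0.0022025)^156 ≈ 319,351.9098.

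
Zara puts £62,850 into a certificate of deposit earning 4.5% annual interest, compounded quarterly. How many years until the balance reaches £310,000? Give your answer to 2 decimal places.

35.66 years

We need (1 + 0.01125)^(4t) = 4.9324, so 4t = ln 4.9324 / ln 1.01125 ≈ 142.6472.
t ≈ 142.6472/4 = 35.6618 years.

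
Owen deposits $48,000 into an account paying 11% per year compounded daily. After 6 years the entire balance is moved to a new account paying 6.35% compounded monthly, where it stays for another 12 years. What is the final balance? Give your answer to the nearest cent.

Phase 1: 48,000·(1 + 0.11/365)^2190 ≈ 92,860.7983.
Phase 2: 92,860.7983·(1 + 0.0635/12)^144 ≈ 198,560.2416.

$198,560.24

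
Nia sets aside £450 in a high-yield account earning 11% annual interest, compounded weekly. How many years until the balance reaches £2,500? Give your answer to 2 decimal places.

We need (1 + 0.00211538)^(52t) = 5.5556, so 52t = ln 5.5556 / ln 1.002115 ≈ 811.4891.
t ≈ 811.4891/52 = 15.6056 years.

15.61 years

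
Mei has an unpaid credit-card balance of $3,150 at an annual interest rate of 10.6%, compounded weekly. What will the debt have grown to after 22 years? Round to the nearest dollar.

$32,363

Growth factor = (1 + 0.106/52)^1144 ≈ 10.274102195.
A ≈ 3,150 × 10.274102195 ≈ 32,363.4219.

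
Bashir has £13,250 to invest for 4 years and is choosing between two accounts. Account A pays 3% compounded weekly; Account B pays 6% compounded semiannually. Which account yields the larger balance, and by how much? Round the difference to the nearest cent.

Account B, by £1,845.89

A: (1 + 0.03/52)^208 ≈ 1.1274578385, so 13,250 × 1.1274578385 ≈ 14,938.8164.
B: (1 + 0.03)^8 ≈ 1.2667700814, so 13,250 × 1.2667700814 ≈ 16,784.7036.
Difference ≈ 1,845.8872 in favor of B.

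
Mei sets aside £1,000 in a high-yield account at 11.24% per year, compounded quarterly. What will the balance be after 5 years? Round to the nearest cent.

Periodic rate = 11.24%/4 = 0.0281; periods = 4·5 = 20.
A = 1,000·(1 + 0.0281)^20 ≈ 1,000·1.74063288 ≈ 1,740.6329.

£1,740.63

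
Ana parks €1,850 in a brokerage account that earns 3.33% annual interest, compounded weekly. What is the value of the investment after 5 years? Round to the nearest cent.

€2,185.04

Growth factor = (1 + 0.0333/52)^260 ≈ 1.181100594.
A ≈ 1,850 × 1.181100594 ≈ 2,185.0361.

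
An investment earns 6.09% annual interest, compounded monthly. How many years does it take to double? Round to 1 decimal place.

11.4 years

(1 + 0.005075)^(12t) = 2.
12t = ln 2 / ln(1 + 0.005075) ≈ 0.69315/0.00506217 ≈ 136.9270.
t ≈ 11.4106.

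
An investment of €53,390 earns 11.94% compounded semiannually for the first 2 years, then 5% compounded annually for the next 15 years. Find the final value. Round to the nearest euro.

After 2 years at 11.94%: 53,390 × 1.26104834743 ≈ 67,327.3713.
Then 15 years at 5%: 67,327.3713 × 2.07892817941 ≈ 139,968.7694.

€139,969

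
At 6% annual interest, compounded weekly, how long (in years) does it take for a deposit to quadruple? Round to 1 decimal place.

(1 + 0.00115385)^(52t) = 4.
52t = ln 4 / ln(1 + 0.00115385) ≈ 1.3863/0.00115318 ≈ 1202.1481.
t ≈ 23.1182.

23.1 years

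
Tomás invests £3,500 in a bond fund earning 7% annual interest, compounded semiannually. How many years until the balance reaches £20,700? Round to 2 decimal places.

We need (1 + 0.035)^(2t) = 5.9143, so 2t = ln 5.9143 / ln 1.035 ≈ 51.6656.
t ≈ 51.6656/2 = 25.8328 years.

25.83 years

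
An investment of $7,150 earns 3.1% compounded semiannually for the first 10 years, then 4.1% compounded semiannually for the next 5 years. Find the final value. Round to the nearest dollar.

Phase 1: 7,150·(1 + 0.0155)^20 ≈ 9,725.3356.
Phase 2: 9,725.3356·(1 + 0.0205)^10 ≈ 11,913.3716.

$11,913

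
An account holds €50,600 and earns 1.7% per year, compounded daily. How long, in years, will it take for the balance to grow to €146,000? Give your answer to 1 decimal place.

We need (1 + 0.0000465753)^(365t) = 2.8854, so 365t = ln 2.8854 / ln 1.000047 ≈ 22751.9470.
t ≈ 22751.9470/365 = 62.3341 years.

62.3 years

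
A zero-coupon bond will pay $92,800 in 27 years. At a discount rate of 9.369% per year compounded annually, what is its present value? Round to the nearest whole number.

Annual rate = 9.369% = 0.09369; 27 periods.
P = 92,800/(1 + 0.09369)^27 ≈ 92,800/11.22391872 ≈ 8,268.0570.

$8,268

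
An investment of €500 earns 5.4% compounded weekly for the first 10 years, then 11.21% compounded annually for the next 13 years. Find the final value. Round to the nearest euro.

€3,414

Phase 1: 500·(1 + 0.054/52)^520 ≈ 857.7631.
Phase 2: 857.7631·(1 + 0.1121)^13 ≈ 3,413.7937.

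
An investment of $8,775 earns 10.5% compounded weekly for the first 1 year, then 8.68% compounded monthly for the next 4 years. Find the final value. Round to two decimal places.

$13,773.57

After 1 years at 10.5%: 8,775 × 1.1105930288 ≈ 9,745.4538.
Then 4 years at 8.68%: 9,745.4538 × 1.413332394 ≈ 13,773.5656.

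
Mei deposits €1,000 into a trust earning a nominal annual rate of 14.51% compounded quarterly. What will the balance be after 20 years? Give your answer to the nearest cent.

Growth factor = (1 + 0.036275)^80 ≈ 17.298230453.
A ≈ 1,000 × 17.298230453 ≈ 17,298.2305.

€17,298.23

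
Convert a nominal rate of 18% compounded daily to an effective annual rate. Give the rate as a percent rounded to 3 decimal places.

EAR = (1 + 18%/365)^365 − 1 = (1 + 0.000493151)^365 − 1.
(1 + 0.000493151)^365 ≈ 1.197164, so EAR ≈ 19.71642%.

19.716%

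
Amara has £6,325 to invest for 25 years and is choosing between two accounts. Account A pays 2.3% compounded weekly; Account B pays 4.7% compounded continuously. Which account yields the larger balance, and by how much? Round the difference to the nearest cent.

A: (1 + 0.023/52)^1300 ≈ 1.7769046218, so 6,325 × 1.7769046218 ≈ 11,238.9217.
B: e^(0.047·25) = e^1.175 ≈ 3.2381429438, so 6,325 × 3.2381429438 ≈ 20,481.2541.
Difference ≈ 9,242.3324 in favor of B.

Account B, by £9,242.33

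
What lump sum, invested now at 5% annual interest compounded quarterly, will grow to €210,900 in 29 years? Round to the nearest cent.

Growth factor = (1 + 0.0125)^116 ≈ 4.22497067448.
P = 210,900/4.22497067448 ≈ 49,917.5062.

€49,917.51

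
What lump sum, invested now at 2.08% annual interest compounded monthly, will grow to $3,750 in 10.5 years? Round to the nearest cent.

Periodic rate = 2.08%/12 = 0.00173333; 126 periods.
P = 3,750/(1 + 0.0208/12)^126 ≈ 3,750/1.243849416 ≈ 3,014.8344.

$3,014.83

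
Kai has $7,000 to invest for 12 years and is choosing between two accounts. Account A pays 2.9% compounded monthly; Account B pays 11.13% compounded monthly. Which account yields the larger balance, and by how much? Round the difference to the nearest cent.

Account B, by $16,543.13

A: (1 + 0.029/12)^144 ≈ 1.415637807, so 7,000 × 1.415637807 ≈ 9,909.4646.
B: (1 + 0.009275)^144 ≈ 3.7789424266, so 7,000 × 3.7789424266 ≈ 26,452.5970.
Difference ≈ 16,543.1323 in favor of B.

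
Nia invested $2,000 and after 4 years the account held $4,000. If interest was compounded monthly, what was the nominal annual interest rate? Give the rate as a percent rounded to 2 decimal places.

17.45%

The 48-period growth factor is 4,000/2,000 = 2.
r/12 = 2^(1/48) − 1 ≈ 0.0145453, so r ≈ 12·0.0145453 = 17.45440%.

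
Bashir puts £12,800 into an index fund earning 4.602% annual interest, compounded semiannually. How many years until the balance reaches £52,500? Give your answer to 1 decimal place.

(1 + 0.02301)^(2t) = 52,500/12,800 = 4.1016.
2t·ln(1 + 0.02301) = ln(4.1016); 2t = 1.4114/0.0227493 ≈ 62.0402.
t ≈ 31.0201 years.

31.0 years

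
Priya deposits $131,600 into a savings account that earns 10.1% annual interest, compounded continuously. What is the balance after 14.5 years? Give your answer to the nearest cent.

A = P·e^(rt) = 131,600·e^(0.101·14.5) = 131,600·e^1.4645.
e^1.4645 ≈ 4.32538000953, so A ≈ 569,220.0093.

$569,220.01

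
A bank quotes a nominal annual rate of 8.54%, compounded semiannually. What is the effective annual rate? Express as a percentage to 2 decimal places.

EAR = (1 + 8.54%/2)^2 − 1 = (1 + 0.0427)^2 − 1.
(1 + 0.0427)^2 ≈ 1.087223, so EAR ≈ 8.72233%.

8.72%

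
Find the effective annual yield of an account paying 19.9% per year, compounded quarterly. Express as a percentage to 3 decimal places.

21.435%

One year is 4 periods at 0.04975 each: (1 + 0.04975)^4 ≈ 1.214349.
EAR = 1.214349 − 1 ≈ 21.43490%.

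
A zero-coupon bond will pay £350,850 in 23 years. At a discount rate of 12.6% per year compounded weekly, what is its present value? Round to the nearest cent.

Growth factor = (1 + 0.126/52)^1196 ≈ 18.0743647632.
P = 350,850/18.0743647632 ≈ 19,411.4706.

£19,411.47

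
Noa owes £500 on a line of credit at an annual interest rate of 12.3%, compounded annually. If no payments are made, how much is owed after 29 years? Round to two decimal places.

Growth factor = (1 + 0.123)^29 ≈ 28.907659567.
A ≈ 500 × 28.907659567 ≈ 14,453.8298.

£14,453.83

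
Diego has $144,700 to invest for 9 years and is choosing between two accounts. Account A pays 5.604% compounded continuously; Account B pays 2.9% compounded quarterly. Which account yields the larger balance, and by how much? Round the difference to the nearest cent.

Account A growth factor: e^(0.05604·9) = e^0.50436 ≈ 1.65592538901; balance ≈ 239,612.4038.
Account B growth factor: (1 + 0.00725)^36 ≈ 1.29700585971; balance ≈ 187,676.7479.
Account A is larger by 51,935.6559.

Account A, by $51,935.66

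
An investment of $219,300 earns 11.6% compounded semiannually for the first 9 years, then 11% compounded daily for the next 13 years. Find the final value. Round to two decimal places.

After 9 years at 11.6%: 219,300 × 2.758938493236 ≈ 605,035.2116.
Then 13 years at 11%: 605,035.2116 × 4.177799045942 ≈ 2,527,715.5296.

$2,527,715.53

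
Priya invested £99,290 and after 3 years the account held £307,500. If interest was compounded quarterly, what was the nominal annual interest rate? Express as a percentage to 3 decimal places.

39.513%

(1 + r/4)^12 = 307,500/99,290 = 3.09699.
1 + r/4 = 3.09699^(1/12) ≈ 1.098782, so r/4 ≈ 0.0987822.
r ≈ 4·0.0987822 = 39.51290%.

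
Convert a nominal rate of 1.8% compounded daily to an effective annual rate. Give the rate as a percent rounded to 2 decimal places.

One year is 365 periods at 0.0000493151 each: (1 + 0.0000493151)^365 ≈ 1.018163.
EAR = 1.018163 − 1 ≈ 1.81625%.

1.82%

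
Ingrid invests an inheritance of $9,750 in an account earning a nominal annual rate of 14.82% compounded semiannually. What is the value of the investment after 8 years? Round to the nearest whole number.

$30,600

Periodic rate = 14.82%/2 = 0.0741; periods = 2·8 = 16.
A = 9,750·(1 + 0.0741)^16 ≈ 9,750·3.1384518155 ≈ 30,599.9052.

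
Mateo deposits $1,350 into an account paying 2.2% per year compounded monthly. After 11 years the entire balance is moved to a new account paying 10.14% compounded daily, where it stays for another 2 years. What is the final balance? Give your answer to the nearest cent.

Phase 1: 1,350·(1 + 0.022/12)^132 ≈ 1,719.2412.
Phase 2: 1,719.2412·(1 + 0.1014/365)^730 ≈ 2,105.7146.

$2,105.71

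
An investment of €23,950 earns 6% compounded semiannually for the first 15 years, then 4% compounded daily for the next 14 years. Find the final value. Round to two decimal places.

€101,768.61

Phase 1: 23,950·(1 + 0.03)^30 ≈ 58,132.9362.
Phase 2: 58,132.9362·(1 + 0.04/365)^5110 ≈ 101,768.6102.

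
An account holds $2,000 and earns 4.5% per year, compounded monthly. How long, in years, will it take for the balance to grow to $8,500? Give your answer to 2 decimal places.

(1 + 0.00375)^(12t) = 8,500/2,000 = 4.25.
12t·ln(1 + 0.00375) = ln(4.25); 12t = 1.4469/0.00374299 ≈ 386.5681.
t ≈ 32.2140 years.

32.21 years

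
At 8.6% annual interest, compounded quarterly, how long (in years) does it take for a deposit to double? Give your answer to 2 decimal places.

(1 + 0.0215)^(4t) = 2.
4t = ln 2 / ln(1 + 0.0215) ≈ 0.69315/0.0212721 ≈ 32.5847.
t ≈ 8.1462.

8.15 years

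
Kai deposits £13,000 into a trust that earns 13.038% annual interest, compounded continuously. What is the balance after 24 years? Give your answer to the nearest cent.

£297,100.17

A = P·e^(rt) = 13,000·e^(0.13038·24) = 13,000·e^3.12912.
e^3.12912 ≈ 22.8538592947, so A ≈ 297,100.1708.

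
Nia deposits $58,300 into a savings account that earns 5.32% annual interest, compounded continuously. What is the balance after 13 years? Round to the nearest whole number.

A = P·e^(rt) = 58,300·e^(0.0532·13) = 58,300·e^0.6916.
e^0.6916 ≈ 1.99690803141, so A ≈ 116,419.7382.

$116,420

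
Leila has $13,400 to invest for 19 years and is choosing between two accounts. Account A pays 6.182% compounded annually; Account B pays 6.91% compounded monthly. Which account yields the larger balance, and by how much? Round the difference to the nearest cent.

Account B, by $7,733.47

A: (1 + 0.06182)^19 ≈ 3.1258427338, so 13,400 × 3.1258427338 ≈ 41,886.2926.
B: (1 + 0.0691/12)^228 ≈ 3.7029670027, so 13,400 × 3.7029670027 ≈ 49,619.7578.
Difference ≈ 7,733.4652 in favor of B.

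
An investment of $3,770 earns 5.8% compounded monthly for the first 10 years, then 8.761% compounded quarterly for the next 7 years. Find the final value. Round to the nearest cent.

After 10 years at 5.8%: 3,770 × 1.7835447801 ≈ 6,723.9638.
Then 7 years at 8.761%: 6,723.9638 × 1.8342770205 ≈ 12,333.6123.

$12,333.61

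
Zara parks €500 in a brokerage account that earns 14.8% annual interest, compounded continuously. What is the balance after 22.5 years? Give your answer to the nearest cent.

A = P·e^(rt) = 500·e^(0.148·22.5) = 500·e^3.33.
e^3.33 ≈ 27.938341703, so A ≈ 13,969.1709.

€13,969.17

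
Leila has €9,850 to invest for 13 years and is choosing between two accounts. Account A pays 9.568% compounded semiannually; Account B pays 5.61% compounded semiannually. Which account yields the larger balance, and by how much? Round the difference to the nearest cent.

Account A, by €12,976.34

A: (1 + 0.04784)^26 ≈ 3.3703057413, so 9,850 × 3.3703057413 ≈ 33,197.5116.
B: (1 + 0.02805)^26 ≈ 2.0529112415, so 9,850 × 2.0529112415 ≈ 20,221.1757.
Difference ≈ 12,976.3358 in favor of A.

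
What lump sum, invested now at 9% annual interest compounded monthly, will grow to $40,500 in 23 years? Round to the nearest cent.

Periodic rate = 9%/12 = 0.0075; 276 periods.
P = 40,500/(1 + 0.0075)^276 ≈ 40,500/7.8638483256 ≈ 5,150.1502.

$5,150.15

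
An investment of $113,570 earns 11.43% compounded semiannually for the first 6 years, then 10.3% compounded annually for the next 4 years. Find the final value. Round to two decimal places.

$327,495.28

After 6 years at 11.43%: 113,570 × 1.94822615536 ≈ 221,260.0445.
Then 4 years at 10.3%: 221,260.0445 × 1.48013745888 ≈ 327,495.2800.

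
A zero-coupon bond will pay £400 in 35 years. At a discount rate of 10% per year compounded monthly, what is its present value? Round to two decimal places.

Growth factor = (1 + 0.1/12)^420 ≈ 32.6386504.
P = 400/32.6386504 ≈ 12.2554.

£12.26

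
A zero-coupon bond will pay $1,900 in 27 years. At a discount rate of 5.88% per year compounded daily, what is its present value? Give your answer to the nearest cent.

$388.44

Periodic rate = 5.88%/365 = 0.000161096; 9855 periods.
P = 1,900/(1 + 0.0588/365)^9855 ≈ 1,900/4.891368572 ≈ 388.4393.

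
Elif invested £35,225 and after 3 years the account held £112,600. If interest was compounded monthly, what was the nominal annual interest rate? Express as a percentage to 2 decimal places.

The 36-period growth factor is 112,600/35,225 = 3.19659.
r/12 = 3.19659^(1/36) − 1 ≈ 0.0328068, so r ≈ 12·0.0328068 = 39.36818%.

39.37%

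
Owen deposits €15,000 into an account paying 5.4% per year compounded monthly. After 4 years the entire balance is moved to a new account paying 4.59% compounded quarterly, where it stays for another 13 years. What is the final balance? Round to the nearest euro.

Phase 1: 15,000·(1 + 0.0045)^48 ≈ 18,607.5173.
Phase 2: 18,607.5173·(1 + 0.011475)^52 ≈ 33,678.7830.

€33,679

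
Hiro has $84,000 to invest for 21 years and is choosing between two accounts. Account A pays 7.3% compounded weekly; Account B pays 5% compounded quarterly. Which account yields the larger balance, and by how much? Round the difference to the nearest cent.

A: (1 + 0.073/52)^1092 ≈ 4.62707518015, so 84,000 × 4.62707518015 ≈ 388,674.3151.
B: (1 + 0.0125)^84 ≈ 2.83911300123, so 84,000 × 2.83911300123 ≈ 238,485.4921.
Difference ≈ 150,188.8230 in favor of A.

Account A, by $150,188.82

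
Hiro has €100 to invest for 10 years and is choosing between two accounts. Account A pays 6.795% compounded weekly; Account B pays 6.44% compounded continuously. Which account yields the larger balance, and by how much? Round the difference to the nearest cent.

Account A, by €6.79

Account A growth factor: (1 + 0.06795/52)^520 ≈ 1.97201611; balance ≈ 197.2016.
Account B growth factor: e^(0.0644·10) = e^0.644 ≈ 1.90408199; balance ≈ 190.4082.
Account A is larger by 6.7934.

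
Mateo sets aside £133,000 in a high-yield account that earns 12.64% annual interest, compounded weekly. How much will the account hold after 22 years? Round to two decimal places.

Periodic rate = 12.64%/52 = 0.00243077; periods = 52·22 = 1144.
A = 133,000·(1 + 0.1264/52)^1144 ≈ 133,000·16.07757952568 ≈ 2,138,318.0769.

£2,138,318.08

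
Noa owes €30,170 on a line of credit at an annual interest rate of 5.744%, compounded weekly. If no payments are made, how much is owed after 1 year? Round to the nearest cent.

€31,952.69

Periodic rate = 5.744%/52 = 0.00110462; periods = 52·1 = 52.
A = 30,170·(1 + 0.05744/52)^52 ≈ 30,170·1.0590881465 ≈ 31,952.6894.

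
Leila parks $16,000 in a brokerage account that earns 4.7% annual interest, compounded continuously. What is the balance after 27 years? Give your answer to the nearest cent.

$56,916.70

A = P·e^(rt) = 16,000·e^(0.047·27) = 16,000·e^1.269.
e^1.269 ≈ 3.5572934896, so A ≈ 56,916.6958.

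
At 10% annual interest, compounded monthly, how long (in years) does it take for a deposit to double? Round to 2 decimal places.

(1 + 0.00833333)^(12t) = 2.
12t = ln 2 / ln(1 + 0.00833333) ≈ 0.69315/0.0082988 ≈ 83.5238.
t ≈ 6.9603.

6.96 years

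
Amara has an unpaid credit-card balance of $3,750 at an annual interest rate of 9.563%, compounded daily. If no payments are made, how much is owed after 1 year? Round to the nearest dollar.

$4,126

Periodic rate = 9.563%/365 = 0.000262; periods = 365·1 = 365.
A = 3,750·(1 + 0.000262)^365 ≈ 3,750·1.100338076 ≈ 4,126.2678.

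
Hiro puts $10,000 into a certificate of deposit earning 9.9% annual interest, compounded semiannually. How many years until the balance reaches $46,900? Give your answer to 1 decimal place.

We need (1 + 0.0495)^(2t) = 4.69, so 2t = ln 4.69 / ln 1.0495 ≈ 31.9874.
t ≈ 31.9874/2 = 15.9937 years.

16.0 years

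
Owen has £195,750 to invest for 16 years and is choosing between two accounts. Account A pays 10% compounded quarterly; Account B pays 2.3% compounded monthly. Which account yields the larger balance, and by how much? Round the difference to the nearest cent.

Account A growth factor: (1 + 0.025)^64 ≈ 4.85654464078; balance ≈ 950,668.6134.
Account B growth factor: (1 + 0.023/12)^192 ≈ 1.44433323111; balance ≈ 282,728.2300.
Account A is larger by 667,940.3834.

Account A, by £667,940.38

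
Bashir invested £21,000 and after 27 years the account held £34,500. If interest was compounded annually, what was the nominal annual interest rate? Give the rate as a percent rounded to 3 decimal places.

(1 + r)^27 = 34,500/21,000 = 1.64286.
1 + r = 1.64286^(1/27) ≈ 1.018557, so r ≈ 0.0185566.
r ≈ 1.85566%.

1.856%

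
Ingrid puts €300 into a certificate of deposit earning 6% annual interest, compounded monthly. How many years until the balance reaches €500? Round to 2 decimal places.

(1 + 0.005)^(12t) = 500/300 = 1.6667.
12t·ln(1 + 0.005) = ln(1.6667); 12t = 0.51083/0.00498754 ≈ 102.4203.
t ≈ 8.5350 years.

8.54 years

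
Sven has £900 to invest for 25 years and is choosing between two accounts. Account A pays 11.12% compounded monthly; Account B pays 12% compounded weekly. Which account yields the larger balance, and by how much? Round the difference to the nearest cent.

Account B, by £3,692.03

A: (1 + 0.1112/12)^300 ≈ 15.913986207, so 900 × 15.913986207 ≈ 14,322.5876.
B: (1 + 0.12/52)^1300 ≈ 20.016236672, so 900 × 20.016236672 ≈ 18,014.6130.
Difference ≈ 3,692.0254 in favor of B.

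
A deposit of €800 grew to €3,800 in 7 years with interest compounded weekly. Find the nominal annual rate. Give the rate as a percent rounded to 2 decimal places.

(1 + r/52)^364 = 3,800/800 = 4.75.
1 + r/52 = 4.75^(1/364) ≈ 1.00429, so r/52 ≈ 0.00428979.
r ≈ 52·0.00428979 = 22.30692%.

22.31%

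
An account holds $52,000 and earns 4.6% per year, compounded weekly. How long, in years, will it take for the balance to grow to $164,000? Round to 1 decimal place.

25.0 years

We need (1 + 0.000884615)^(52t) = 3.1538, so 52t = ln 3.1538 / ln 1.000885 ≈ 1299.0173.
t ≈ 1299.0173/52 = 24.9811 years.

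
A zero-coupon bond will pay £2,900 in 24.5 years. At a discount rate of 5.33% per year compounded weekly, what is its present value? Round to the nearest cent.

£786.26

Periodic rate = 5.33%/52 = 0.001025; 1274 periods.
P = 2,900/(1 + 0.001025)^1274 ≈ 2,900/3.688357396 ≈ 786.2579.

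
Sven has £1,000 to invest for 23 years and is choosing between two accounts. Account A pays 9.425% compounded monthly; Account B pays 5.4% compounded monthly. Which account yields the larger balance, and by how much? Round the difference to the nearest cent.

Account A, by £5,212.01

A: (1 + 0.09425/12)^276 ≈ 8.664908634, so 1,000 × 8.664908634 ≈ 8,664.9086.
B: (1 + 0.0045)^276 ≈ 3.45289792, so 1,000 × 3.45289792 ≈ 3,452.8979.
Difference ≈ 5,212.0107 in favor of A.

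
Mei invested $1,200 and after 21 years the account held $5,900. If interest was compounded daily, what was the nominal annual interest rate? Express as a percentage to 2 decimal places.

7.58%

(1 + r/365)^7665 = 5,900/1,200 = 4.91667.
1 + r/365 = 4.91667^(1/7665) ≈ 1.000208, so r/365 ≈ 0.000207801.
r ≈ 365·0.000207801 = 7.58474%.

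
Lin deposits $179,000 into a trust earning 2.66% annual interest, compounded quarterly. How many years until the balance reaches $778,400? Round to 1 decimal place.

55.4 years

(1 + 0.00665)^(4t) = 778,400/179,000 = 4.3486.
4t·ln(1 + 0.00665) = ln(4.3486); 4t = 1.4699/0.00662799 ≈ 221.7649.
t ≈ 55.4412 years.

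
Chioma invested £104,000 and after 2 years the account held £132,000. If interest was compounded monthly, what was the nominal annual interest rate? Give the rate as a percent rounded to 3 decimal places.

(1 + r/12)^24 = 132,000/104,000 = 1.26923.
1 + r/12 = 1.26923^(1/24) ≈ 1.009983, so r/12 ≈ 0.0099833.
r ≈ 12·0.0099833 = 11.97996%.

11.980%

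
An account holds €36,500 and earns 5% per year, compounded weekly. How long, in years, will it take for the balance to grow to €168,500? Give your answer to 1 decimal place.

30.6 years

We need (1 + 0.000961538)^(52t) = 4.6164, so 52t = ln 4.6164 / ln 1.000962 ≈ 1591.5731.
t ≈ 1591.5731/52 = 30.6072 years.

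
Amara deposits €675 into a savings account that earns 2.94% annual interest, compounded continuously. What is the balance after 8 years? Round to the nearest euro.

A = P·e^(rt) = 675·e^(0.0294·8) = 675·e^0.2352.
e^0.2352 ≈ 1.26516178, so A ≈ 853.9842.

€854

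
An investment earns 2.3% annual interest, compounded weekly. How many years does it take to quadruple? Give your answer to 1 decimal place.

60.3 years

(1 + 0.000442308)^(52t) = 4.
52t = ln 4 / ln(1 + 0.000442308) ≈ 1.3863/0.00044221 ≈ 3134.9238.
t ≈ 60.2870.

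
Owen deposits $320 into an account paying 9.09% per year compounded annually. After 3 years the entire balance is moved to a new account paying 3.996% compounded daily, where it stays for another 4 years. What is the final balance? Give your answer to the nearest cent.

Phase 1: 320·(1 + 0.0909)^3 ≈ 415.4366.
Phase 2: 415.4366·(1 + 0.03996/365)^1460 ≈ 487.4372.

$487.44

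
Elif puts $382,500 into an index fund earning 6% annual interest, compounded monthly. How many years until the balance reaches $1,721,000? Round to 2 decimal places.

25.13 years

We need (1 + 0.005)^(12t) = 4.4993, so 12t = ln 4.4993 / ln 1.005 ≈ 301.5378.
t ≈ 301.5378/12 = 25.1281 years.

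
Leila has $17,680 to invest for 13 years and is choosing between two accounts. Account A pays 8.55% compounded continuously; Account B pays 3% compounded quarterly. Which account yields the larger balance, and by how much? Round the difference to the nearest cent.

Account A, by $27,652.94

A: e^(0.0855·13) = e^1.1115 ≈ 3.0389133474, so 17,680 × 3.0389133474 ≈ 53,727.9880.
B: (1 + 0.0075)^52 ≈ 1.4748330126, so 17,680 × 1.4748330126 ≈ 26,075.0477.
Difference ≈ 27,652.9403 in favor of A.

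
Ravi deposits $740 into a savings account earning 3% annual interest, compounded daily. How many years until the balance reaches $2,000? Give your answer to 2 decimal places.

We need (1 + 0.0000821918)^(365t) = 2.7027, so 365t = ln 2.7027 / ln 1.000082 ≈ 12097.2331.
t ≈ 12097.2331/365 = 33.1431 years.

33.14 years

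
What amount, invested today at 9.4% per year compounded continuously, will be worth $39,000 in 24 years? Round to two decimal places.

P = A·e^(−rt) = 39,000·e^(−2.256).
e^(−2.256) ≈ 0.10476872261, so P ≈ 4,085.9802.

$4,085.98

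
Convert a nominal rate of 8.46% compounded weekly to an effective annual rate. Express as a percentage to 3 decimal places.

8.821%

EAR = (1 + 8.46%/52)^52 − 1 = (1 + 0.00162692)^52 − 1.
(1 + 0.00162692)^52 ≈ 1.088207, so EAR ≈ 8.82069%.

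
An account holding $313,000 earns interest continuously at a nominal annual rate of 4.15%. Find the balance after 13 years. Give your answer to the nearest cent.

A = P·e^(rt) = 313,000·e^(0.0415·13) = 313,000·e^0.5395.
e^0.5395 ≈ 1.71514907322, so A ≈ 536,841.6599.

$536,841.66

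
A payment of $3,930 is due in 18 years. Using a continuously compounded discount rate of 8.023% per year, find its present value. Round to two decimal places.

P = A·e^(−rt) = 3,930·e^(−1.44414).
e^(−1.44414) ≈ 0.2359489054, so P ≈ 927.2792.

$927.28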